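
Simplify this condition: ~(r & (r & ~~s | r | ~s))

~r

~(r & (r & ~~s | r | ~s))
= ~(r & (r & s | r | ~s))   (double negation)
= ~(r & (r | ~s))   (absorption)
= ~r   (absorption)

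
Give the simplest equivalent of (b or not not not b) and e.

e

(b or not not not b) and e
= (b or not b) and e   [double negation]
= e   [complement / identity]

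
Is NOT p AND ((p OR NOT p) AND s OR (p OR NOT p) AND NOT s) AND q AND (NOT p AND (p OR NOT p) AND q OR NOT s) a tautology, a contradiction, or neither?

NOT p AND ((p OR NOT p) AND s OR (p OR NOT p) AND NOT s) AND q AND (NOT p AND (p OR NOT p) AND q OR NOT s)
= NOT p AND (p OR NOT p) AND q AND (NOT p AND (p OR NOT p) AND q OR NOT s)
= NOT p AND (p OR NOT p) AND q
= NOT p AND q
This depends on p, q, so it is not a constant.

neither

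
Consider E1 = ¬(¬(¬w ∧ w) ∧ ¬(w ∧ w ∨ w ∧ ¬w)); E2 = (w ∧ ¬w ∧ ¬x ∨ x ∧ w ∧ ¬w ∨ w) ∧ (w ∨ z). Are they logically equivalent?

Yes

E1: ¬(¬(¬w ∧ w) ∧ ¬(w ∧ w ∨ w ∧ ¬w))
    = ¬w ∧ w ∨ w ∧ w ∨ w ∧ ¬w   [De Morgan]
    = ¬w ∧ w ∨ w   [distribution]
    = w   [complement / identity]
E2: (w ∧ ¬w ∧ ¬x ∨ x ∧ w ∧ ¬w ∨ w) ∧ (w ∨ z)
    = (w ∧ ¬w ∨ w) ∧ (w ∨ z)   [distribution]
    = w ∧ (w ∨ z)   [complement / identity]
    = w   [absorption]
Both reduce to w, so they are equivalent.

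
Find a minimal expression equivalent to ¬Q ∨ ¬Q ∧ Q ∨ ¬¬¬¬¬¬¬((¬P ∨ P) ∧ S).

¬Q ∨ ¬Q ∧ Q ∨ ¬¬¬¬¬¬¬((¬P ∨ P) ∧ S)
= ¬Q ∨ ¬Q ∧ Q ∨ ¬¬¬¬¬((¬P ∨ P) ∧ S)   — double negation
= ¬Q ∨ ¬Q ∧ Q ∨ ¬¬¬¬¬S   — complement / identity
= ¬Q ∨ ¬Q ∧ Q ∨ ¬¬¬S   — double negation
= ¬Q ∨ ¬¬¬S   — complement / identity
= ¬Q ∨ ¬S   — double negation

¬Q ∨ ¬S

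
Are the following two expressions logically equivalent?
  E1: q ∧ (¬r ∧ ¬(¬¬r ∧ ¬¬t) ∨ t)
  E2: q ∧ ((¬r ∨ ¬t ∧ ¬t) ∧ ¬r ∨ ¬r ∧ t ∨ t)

Yes

E1: q ∧ (¬r ∧ ¬(¬¬r ∧ ¬¬t) ∨ t)
    = q ∧ (¬r ∧ (¬r ∨ ¬t) ∨ t)   (De Morgan)
    = q ∧ (¬r ∨ t)   (absorption)
E2: q ∧ ((¬r ∨ ¬t ∧ ¬t) ∧ ¬r ∨ ¬r ∧ t ∨ t)
    = q ∧ ((¬r ∨ ¬t) ∧ ¬r ∨ ¬r ∧ t ∨ t)   (idempotence)
    = q ∧ (¬r ∨ ¬r ∧ t ∨ t)   (absorption)
    = q ∧ (¬r ∨ t)   (absorption)
Both reduce to q ∧ (¬r ∨ t), so they are equivalent.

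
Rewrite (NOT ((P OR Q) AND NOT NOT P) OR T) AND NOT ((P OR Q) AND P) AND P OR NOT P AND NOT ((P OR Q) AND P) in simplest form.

(NOT ((P OR Q) AND NOT NOT P) OR T) AND NOT ((P OR Q) AND P) AND P OR NOT P AND NOT ((P OR Q) AND P)
= (NOT ((P OR Q) AND P) OR T) AND NOT ((P OR Q) AND P) AND P OR NOT P AND NOT ((P OR Q) AND P)   [double negation]
= NOT ((P OR Q) AND P) AND P OR NOT P AND NOT ((P OR Q) AND P)   [absorption]
= NOT ((P OR Q) AND P)   [distribution]
= NOT P   [absorption]

NOT P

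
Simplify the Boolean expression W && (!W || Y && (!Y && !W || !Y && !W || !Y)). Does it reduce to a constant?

W && (!W || Y && (!Y && !W || !Y && !W || !Y))
= W && (!W || Y && (!Y && !W || !Y))
= W && (!W || Y && !Y)
= W && !W
= false

false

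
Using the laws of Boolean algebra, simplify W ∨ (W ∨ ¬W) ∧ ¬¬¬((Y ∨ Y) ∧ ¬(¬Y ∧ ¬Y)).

W ∨ (W ∨ ¬W) ∧ ¬¬¬((Y ∨ Y) ∧ ¬(¬Y ∧ ¬Y))
= W ∨ ¬¬¬((Y ∨ Y) ∧ ¬(¬Y ∧ ¬Y))   [complement / identity]
= W ∨ ¬((Y ∨ Y) ∧ ¬(¬Y ∧ ¬Y))   [double negation]
= W ∨ ¬((Y ∨ Y) ∧ (Y ∨ Y))   [De Morgan]
= W ∨ ¬(Y ∨ Y)   [idempotence]
= W ∨ ¬Y   [idempotence]

W ∨ ¬Y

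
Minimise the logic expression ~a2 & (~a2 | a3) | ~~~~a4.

~a2 | a4

~a2 & (~a2 | a3) | ~~~~a4
= ~a2 | ~~~~a4   — absorption
= ~a2 | ~~a4   — double negation
= ~a2 | a4   — double negation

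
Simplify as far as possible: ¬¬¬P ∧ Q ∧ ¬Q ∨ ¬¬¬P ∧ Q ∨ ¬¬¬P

¬¬¬P ∧ Q ∧ ¬Q ∨ ¬¬¬P ∧ Q ∨ ¬¬¬P
= ¬¬¬P ∧ Q ∨ ¬¬¬P   [absorption]
= ¬¬¬P   [absorption]
= ¬P   [double negation]

¬P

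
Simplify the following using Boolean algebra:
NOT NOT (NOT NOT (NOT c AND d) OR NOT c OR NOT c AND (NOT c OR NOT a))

NOT NOT (NOT NOT (NOT c AND d) OR NOT c OR NOT c AND (NOT c OR NOT a))
= NOT NOT (NOT c AND d OR NOT c OR NOT c AND (NOT c OR NOT a))   [double negation]
= NOT c AND d OR NOT c OR NOT c AND (NOT c OR NOT a)   [double negation]
= NOT c AND d OR NOT c OR NOT c   [absorption]
= NOT c OR NOT c   [absorption]
= NOT c   [idempotence]

NOT c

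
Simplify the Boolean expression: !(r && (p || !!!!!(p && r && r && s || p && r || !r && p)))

!(r && (p || !!!!!(p && r && r && s || p && r || !r && p)))
= !(r && (p || !!!(p && r && r && s || p && r || !r && p)))
= !(r && (p || !(p && r && r && s || p && r || !r && p)))
= !(r && (p || !(p && r && s || p && r || !r && p)))
= !(r && (p || !(p && r || !r && p)))
= !(r && (p || !p))
= !r

!r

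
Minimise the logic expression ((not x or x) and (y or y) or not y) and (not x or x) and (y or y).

((not x or x) and (y or y) or not y) and (not x or x) and (y or y)
= (not x or x) and (y or y)   [absorption]
= y or y   [complement / identity]
= y   [idempotence]

y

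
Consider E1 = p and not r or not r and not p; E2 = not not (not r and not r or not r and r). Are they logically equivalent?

Yes

E1: p and not r or not r and not p
    = not r   — distribution
E2: not not (not r and not r or not r and r)
    = not not not r   — distribution
    = not r   — double negation
Both reduce to not r, so they are equivalent.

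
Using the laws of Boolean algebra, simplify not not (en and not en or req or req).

req

not not (en and not en or req or req)
= not not (req or req)   [complement / identity]
= req or req   [double negation]
= req   [idempotence]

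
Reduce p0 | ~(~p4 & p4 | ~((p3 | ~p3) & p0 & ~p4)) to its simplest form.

p0 | ~(~p4 & p4 | ~((p3 | ~p3) & p0 & ~p4))
= p0 | ~(~p4 & p4 | ~(p0 & ~p4))   [complement / identity]
= p0 | ~~(p0 & ~p4)   [complement / identity]
= p0 | p0 & ~p4   [double negation]
= p0   [absorption]

p0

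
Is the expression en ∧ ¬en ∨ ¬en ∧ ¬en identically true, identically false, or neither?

en ∧ ¬en ∨ ¬en ∧ ¬en
= ¬en ∧ (en ∨ ¬en)   [distribution]
= ¬en   [complement / identity]
This depends on en, so it is not a constant.

neither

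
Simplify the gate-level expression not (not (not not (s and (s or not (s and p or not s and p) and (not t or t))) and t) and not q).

s and t or q

not (not (not not (s and (s or not (s and p or not s and p) and (not t or t))) and t) and not q)
= not (not (not not (s and (s or not (s and p or not s and p))) and t) and not q)   (complement / identity)
= not (not (not not (s and (s or not p)) and t) and not q)   (distribution)
= not (not (not not s and t) and not q)   (absorption)
= not not s and t or q   (De Morgan)
= s and t or q   (double negation)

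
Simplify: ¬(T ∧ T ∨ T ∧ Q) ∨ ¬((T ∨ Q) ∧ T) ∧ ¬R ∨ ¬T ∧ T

¬(T ∧ T ∨ T ∧ Q) ∨ ¬((T ∨ Q) ∧ T) ∧ ¬R ∨ ¬T ∧ T
= ¬((T ∨ Q) ∧ T) ∨ ¬((T ∨ Q) ∧ T) ∧ ¬R ∨ ¬T ∧ T
= ¬((T ∨ Q) ∧ T) ∨ ¬T ∧ T
= ¬T ∨ ¬T ∧ T
= ¬T

¬T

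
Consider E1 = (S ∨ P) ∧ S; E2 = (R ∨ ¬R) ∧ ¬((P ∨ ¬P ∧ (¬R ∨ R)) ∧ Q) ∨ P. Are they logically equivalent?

E1: (S ∨ P) ∧ S
    = S   — absorption
E2: (R ∨ ¬R) ∧ ¬((P ∨ ¬P ∧ (¬R ∨ R)) ∧ Q) ∨ P
    = ¬((P ∨ ¬P ∧ (¬R ∨ R)) ∧ Q) ∨ P   — complement / identity
    = ¬((P ∨ ¬P) ∧ Q) ∨ P   — complement / identity
    = ¬Q ∨ P   — complement / identity
These differ: at P=1, Q=1, R=0, S=0, E1 = 0 but E2 = 1.

No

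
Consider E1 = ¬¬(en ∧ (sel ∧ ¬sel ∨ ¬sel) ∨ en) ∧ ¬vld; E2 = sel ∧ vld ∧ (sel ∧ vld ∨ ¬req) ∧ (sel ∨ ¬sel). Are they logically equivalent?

E1: ¬¬(en ∧ (sel ∧ ¬sel ∨ ¬sel) ∨ en) ∧ ¬vld
    = ¬¬(en ∧ ¬sel ∨ en) ∧ ¬vld   [complement / identity]
    = ¬¬en ∧ ¬vld   [absorption]
    = en ∧ ¬vld   [double negation]
E2: sel ∧ vld ∧ (sel ∧ vld ∨ ¬req) ∧ (sel ∨ ¬sel)
    = sel ∧ vld ∧ (sel ∨ ¬sel)   [absorption]
    = sel ∧ vld   [complement / identity]
These differ: at en=1, req=0, sel=1, vld=1, E1 = 0 but E2 = 1.

No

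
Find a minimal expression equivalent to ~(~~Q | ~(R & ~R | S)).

~(~~Q | ~(R & ~R | S))
= ~Q & (R & ~R | S)   (De Morgan)
= ~Q & S   (complement / identity)

~Q & S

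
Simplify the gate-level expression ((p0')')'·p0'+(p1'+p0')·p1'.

p0'+p1'

((p0')')'·p0'+(p1'+p0')·p1'
= ((p0')')'·p0'+p1'   [absorption]
= p0'·p0'+p1'   [double negation]
= p0'+p1'   [idempotence]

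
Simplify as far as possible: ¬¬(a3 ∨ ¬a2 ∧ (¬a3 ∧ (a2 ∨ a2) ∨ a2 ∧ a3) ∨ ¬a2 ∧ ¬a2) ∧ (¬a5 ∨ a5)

¬¬(a3 ∨ ¬a2 ∧ (¬a3 ∧ (a2 ∨ a2) ∨ a2 ∧ a3) ∨ ¬a2 ∧ ¬a2) ∧ (¬a5 ∨ a5)
= (a3 ∨ ¬a2 ∧ (¬a3 ∧ (a2 ∨ a2) ∨ a2 ∧ a3) ∨ ¬a2 ∧ ¬a2) ∧ (¬a5 ∨ a5)   (double negation)
= (a3 ∨ ¬a2 ∧ (¬a3 ∧ a2 ∨ a2 ∧ a3) ∨ ¬a2 ∧ ¬a2) ∧ (¬a5 ∨ a5)   (idempotence)
= (a3 ∨ ¬a2 ∧ a2 ∨ ¬a2 ∧ ¬a2) ∧ (¬a5 ∨ a5)   (distribution)
= a3 ∨ ¬a2 ∧ a2 ∨ ¬a2 ∧ ¬a2   (complement / identity)
= a3 ∨ ¬a2   (distribution)

a3 ∨ ¬a2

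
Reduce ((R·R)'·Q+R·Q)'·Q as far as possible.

0

((R·R)'·Q+R·Q)'·Q
= (R'·Q+R·Q)'·Q   — idempotence
= Q'·Q   — distribution
= 0   — complement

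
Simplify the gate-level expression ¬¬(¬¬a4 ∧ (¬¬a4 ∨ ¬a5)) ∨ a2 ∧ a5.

¬¬(¬¬a4 ∧ (¬¬a4 ∨ ¬a5)) ∨ a2 ∧ a5
= ¬¬¬¬a4 ∨ a2 ∧ a5   (absorption)
= ¬¬a4 ∨ a2 ∧ a5   (double negation)
= a4 ∨ a2 ∧ a5   (double negation)

a4 ∨ a2 ∧ a5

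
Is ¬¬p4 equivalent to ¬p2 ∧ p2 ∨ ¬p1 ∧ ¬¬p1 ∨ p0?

E1: ¬¬p4
    = p4
E2: ¬p2 ∧ p2 ∨ ¬p1 ∧ ¬¬p1 ∨ p0
    = ¬p1 ∧ ¬¬p1 ∨ p0
    = ¬p1 ∧ p1 ∨ p0
    = p0
These differ: at p0=1, p1=0, p2=0, p4=0, E1 = 0 but E2 = 1.

No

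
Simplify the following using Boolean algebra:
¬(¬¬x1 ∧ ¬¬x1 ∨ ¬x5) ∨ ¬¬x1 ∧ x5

x5

¬(¬¬x1 ∧ ¬¬x1 ∨ ¬x5) ∨ ¬¬x1 ∧ x5
= ¬(¬¬x1 ∨ ¬x5) ∨ ¬¬x1 ∧ x5   — idempotence
= ¬x1 ∧ x5 ∨ ¬¬x1 ∧ x5   — De Morgan
= ¬x1 ∧ x5 ∨ x1 ∧ x5   — double negation
= x5   — distribution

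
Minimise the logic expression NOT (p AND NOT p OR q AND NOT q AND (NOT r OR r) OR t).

NOT (p AND NOT p OR q AND NOT q AND (NOT r OR r) OR t)
= NOT (p AND NOT p OR q AND NOT q OR t)   [complement / identity]
= NOT (p AND NOT p OR t)   [complement / identity]
= NOT t   [complement / identity]

NOT t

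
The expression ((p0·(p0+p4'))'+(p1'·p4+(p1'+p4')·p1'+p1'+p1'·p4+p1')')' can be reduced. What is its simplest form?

p0·p1'

((p0·(p0+p4'))'+(p1'·p4+(p1'+p4')·p1'+p1'+p1'·p4+p1')')'
= ((p0·(p0+p4'))'+(p1'·p4+p1'+p1'+p1'·p4+p1')')'   — absorption
= ((p0·(p0+p4'))'+(p1'·p4+p1'+p1'·p4+p1')')'   — idempotence
= ((p0·(p0+p4'))'+(p1'·p4+p1')')'   — idempotence
= ((p0·(p0+p4'))'+(p1')')'   — absorption
= p0·(p0+p4')·p1'   — De Morgan
= p0·p1'   — absorption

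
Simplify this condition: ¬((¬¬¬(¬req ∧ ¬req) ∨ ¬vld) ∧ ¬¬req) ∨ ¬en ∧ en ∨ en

¬req ∨ en

¬((¬¬¬(¬req ∧ ¬req) ∨ ¬vld) ∧ ¬¬req) ∨ ¬en ∧ en ∨ en
= ¬((¬¬¬¬req ∨ ¬vld) ∧ ¬¬req) ∨ ¬en ∧ en ∨ en   [idempotence]
= ¬((¬¬req ∨ ¬vld) ∧ ¬¬req) ∨ ¬en ∧ en ∨ en   [double negation]
= ¬((¬¬req ∨ ¬vld) ∧ ¬¬req) ∨ en   [complement / identity]
= ¬¬¬req ∨ en   [absorption]
= ¬req ∨ en   [double negation]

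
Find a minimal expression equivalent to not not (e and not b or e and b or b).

not not (e and not b or e and b or b)
= not not (e or b)
= e or b

e or b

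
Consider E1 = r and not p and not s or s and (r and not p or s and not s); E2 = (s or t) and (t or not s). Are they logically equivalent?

No

E1: r and not p and not s or s and (r and not p or s and not s)
    = r and not p and not s or s and r and not p   [complement / identity]
    = r and not p   [distribution]
E2: (s or t) and (t or not s)
    = s and not s or t   [distribution]
    = t   [complement / identity]
These differ: at p=0, r=0, s=0, t=1, E1 = 0 but E2 = 1.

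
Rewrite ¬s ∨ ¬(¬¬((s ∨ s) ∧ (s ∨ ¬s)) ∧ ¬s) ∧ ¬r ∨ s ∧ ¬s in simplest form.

¬s ∨ ¬r

¬s ∨ ¬(¬¬((s ∨ s) ∧ (s ∨ ¬s)) ∧ ¬s) ∧ ¬r ∨ s ∧ ¬s
= ¬s ∨ ¬(¬¬(s ∧ ¬s ∨ s) ∧ ¬s) ∧ ¬r ∨ s ∧ ¬s   — distribution
= ¬s ∨ (¬(s ∧ ¬s ∨ s) ∨ s) ∧ ¬r ∨ s ∧ ¬s   — De Morgan
= ¬s ∨ (¬(s ∧ ¬s ∨ s) ∨ s) ∧ ¬r   — complement / identity
= ¬s ∨ (¬s ∨ s) ∧ ¬r   — complement / identity
= ¬s ∨ ¬r   — complement / identity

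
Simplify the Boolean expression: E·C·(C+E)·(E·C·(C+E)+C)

E·C·(C+E)·(E·C·(C+E)+C)
= E·C·(C+E)   (absorption)
= E·C   (absorption)

E·C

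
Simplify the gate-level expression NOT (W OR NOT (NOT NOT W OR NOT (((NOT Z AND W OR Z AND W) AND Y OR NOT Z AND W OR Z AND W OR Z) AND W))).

NOT W

NOT (W OR NOT (NOT NOT W OR NOT (((NOT Z AND W OR Z AND W) AND Y OR NOT Z AND W OR Z AND W OR Z) AND W)))
= NOT (W OR NOT (NOT NOT W OR NOT ((NOT Z AND W OR Z AND W OR Z) AND W)))   — absorption
= NOT (W OR NOT W AND (NOT Z AND W OR Z AND W OR Z) AND W)   — De Morgan
= NOT (W OR NOT W AND (W OR Z) AND W)   — distribution
= NOT (W OR NOT W AND W)   — absorption
= NOT W   — complement / identity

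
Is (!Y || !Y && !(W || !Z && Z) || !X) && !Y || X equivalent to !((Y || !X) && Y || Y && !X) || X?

E1: (!Y || !Y && !(W || !Z && Z) || !X) && !Y || X
    = (!Y || !Y && !W || !X) && !Y || X   [complement / identity]
    = (!Y || !X) && !Y || X   [absorption]
    = !Y || X   [absorption]
E2: !((Y || !X) && Y || Y && !X) || X
    = !(Y || Y && !X) || X   [absorption]
    = !Y || X   [absorption]
Both reduce to !Y || X, so they are equivalent.

Yes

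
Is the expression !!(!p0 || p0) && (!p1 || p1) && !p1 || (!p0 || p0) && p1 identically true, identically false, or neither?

!!(!p0 || p0) && (!p1 || p1) && !p1 || (!p0 || p0) && p1
= !!(!p0 || p0) && !p1 || (!p0 || p0) && p1
= (!p0 || p0) && !p1 || (!p0 || p0) && p1
= (!p1 || p1) && (!p0 || p0)
= !p1 || p1
= true

identically true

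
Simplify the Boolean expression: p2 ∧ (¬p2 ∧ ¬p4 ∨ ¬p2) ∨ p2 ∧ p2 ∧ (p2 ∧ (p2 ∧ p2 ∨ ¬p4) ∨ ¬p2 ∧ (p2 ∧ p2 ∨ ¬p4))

p2 ∧ (¬p2 ∧ ¬p4 ∨ ¬p2) ∨ p2 ∧ p2 ∧ (p2 ∧ (p2 ∧ p2 ∨ ¬p4) ∨ ¬p2 ∧ (p2 ∧ p2 ∨ ¬p4))
= p2 ∧ (¬p2 ∧ ¬p4 ∨ ¬p2) ∨ p2 ∧ p2 ∧ (p2 ∧ p2 ∨ ¬p4)   — distribution
= p2 ∧ (¬p2 ∧ ¬p4 ∨ ¬p2) ∨ p2 ∧ p2   — absorption
= p2 ∧ ¬p2 ∨ p2 ∧ p2   — absorption
= p2   — distribution

p2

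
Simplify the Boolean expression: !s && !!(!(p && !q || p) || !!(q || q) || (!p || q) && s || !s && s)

!s && (!p || q)

!s && !!(!(p && !q || p) || !!(q || q) || (!p || q) && s || !s && s)
= !s && !!(!p || !!(q || q) || (!p || q) && s || !s && s)
= !s && !!(!p || q || q || (!p || q) && s || !s && s)
= !s && !!(!p || q || q || (!p || q) && s)
= !s && (!p || q || q || (!p || q) && s)
= !s && (!p || q || (!p || q) && s)
= !s && (!p || q)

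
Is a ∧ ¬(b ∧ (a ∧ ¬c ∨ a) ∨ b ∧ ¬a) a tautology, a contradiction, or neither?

neither

a ∧ ¬(b ∧ (a ∧ ¬c ∨ a) ∨ b ∧ ¬a)
= a ∧ ¬(b ∧ a ∨ b ∧ ¬a)   (absorption)
= a ∧ ¬b   (distribution)
This depends on a, b, so it is not a constant.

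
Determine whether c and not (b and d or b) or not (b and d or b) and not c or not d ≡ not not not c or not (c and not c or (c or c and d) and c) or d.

E1: c and not (b and d or b) or not (b and d or b) and not c or not d
    = not (b and d or b) or not d   — distribution
    = not b or not d   — absorption
E2: not not not c or not (c and not c or (c or c and d) and c) or d
    = not c or not (c and not c or (c or c and d) and c) or d   — double negation
    = not c or not (c and not c or c and c) or d   — absorption
    = not c or not c or d   — distribution
    = not c or d   — idempotence
These differ: at b=1, c=1, d=1, E1 = 0 but E2 = 1.

No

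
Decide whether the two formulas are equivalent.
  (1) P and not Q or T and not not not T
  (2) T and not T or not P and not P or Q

E1: P and not Q or T and not not not T
    = P and not Q or T and not T   (double negation)
    = P and not Q   (complement / identity)
E2: T and not T or not P and not P or Q
    = not P and not P or Q   (complement / identity)
    = not P or Q   (idempotence)
These differ: at P=0, Q=1, T=0, E1 = 0 but E2 = 1.

No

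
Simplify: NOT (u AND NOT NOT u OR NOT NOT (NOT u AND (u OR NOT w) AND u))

NOT (u AND NOT NOT u OR NOT NOT (NOT u AND (u OR NOT w) AND u))
= NOT (u AND NOT NOT u OR NOT u AND (u OR NOT w) AND u)   (double negation)
= NOT (u AND NOT NOT u OR NOT u AND u)   (absorption)
= NOT (u AND u OR NOT u AND u)   (double negation)
= NOT u   (distribution)

NOT u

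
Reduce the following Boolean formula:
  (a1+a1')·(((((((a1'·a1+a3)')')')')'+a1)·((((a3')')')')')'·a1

(a1+a1')·(((((((a1'·a1+a3)')')')')'+a1)·((((a3')')')')')'·a1
= (a1+a1')·((((((a3')')')')'+a1)·((((a3')')')')')'·a1   (complement / identity)
= (a1+a1')·(((((a3')')')')')'·a1   (absorption)
= (a1+a1')·(((a3')')')'·a1   (double negation)
= (a1+a1')·(a3')'·a1   (double negation)
= (a1+a1')·a3·a1   (double negation)
= a3·a1   (complement / identity)

a3·a1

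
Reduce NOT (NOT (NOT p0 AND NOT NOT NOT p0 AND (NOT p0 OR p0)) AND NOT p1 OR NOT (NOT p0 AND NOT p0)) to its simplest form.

NOT p0

NOT (NOT (NOT p0 AND NOT NOT NOT p0 AND (NOT p0 OR p0)) AND NOT p1 OR NOT (NOT p0 AND NOT p0))
= NOT (NOT (NOT p0 AND NOT p0 AND (NOT p0 OR p0)) AND NOT p1 OR NOT (NOT p0 AND NOT p0))   [double negation]
= NOT (NOT (NOT p0 AND NOT p0) AND NOT p1 OR NOT (NOT p0 AND NOT p0))   [complement / identity]
= NOT NOT (NOT p0 AND NOT p0)   [absorption]
= NOT (p0 OR p0)   [De Morgan]
= NOT p0   [idempotence]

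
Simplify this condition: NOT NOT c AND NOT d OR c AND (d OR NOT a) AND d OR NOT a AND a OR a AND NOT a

c

NOT NOT c AND NOT d OR c AND (d OR NOT a) AND d OR NOT a AND a OR a AND NOT a
= c AND NOT d OR c AND (d OR NOT a) AND d OR NOT a AND a OR a AND NOT a   — double negation
= c AND NOT d OR c AND (d OR NOT a) AND d OR a AND NOT a   — complement / identity
= c AND NOT d OR c AND (d OR NOT a) AND d   — complement / identity
= c AND NOT d OR c AND d   — absorption
= c   — distribution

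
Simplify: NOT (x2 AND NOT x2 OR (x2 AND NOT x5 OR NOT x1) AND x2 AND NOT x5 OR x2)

NOT x2

NOT (x2 AND NOT x2 OR (x2 AND NOT x5 OR NOT x1) AND x2 AND NOT x5 OR x2)
= NOT ((x2 AND NOT x5 OR NOT x1) AND x2 AND NOT x5 OR x2)   (complement / identity)
= NOT (x2 AND NOT x5 OR x2)   (absorption)
= NOT x2   (absorption)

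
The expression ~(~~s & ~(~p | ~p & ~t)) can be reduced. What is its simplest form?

~(~~s & ~(~p | ~p & ~t))
= ~s | ~p | ~p & ~t   (De Morgan)
= ~s | ~p   (absorption)

~s | ~p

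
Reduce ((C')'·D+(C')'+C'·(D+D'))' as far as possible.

0

((C')'·D+(C')'+C'·(D+D'))'
= ((C')'·D+(C')'+C')'   (complement / identity)
= ((C')'+C')'   (absorption)
= C'·C   (De Morgan)
= 0   (complement)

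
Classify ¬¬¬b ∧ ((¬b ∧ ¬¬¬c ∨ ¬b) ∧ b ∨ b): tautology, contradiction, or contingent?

¬¬¬b ∧ ((¬b ∧ ¬¬¬c ∨ ¬b) ∧ b ∨ b)
= ¬b ∧ ((¬b ∧ ¬¬¬c ∨ ¬b) ∧ b ∨ b)
= ¬b ∧ ((¬b ∧ ¬c ∨ ¬b) ∧ b ∨ b)
= ¬b ∧ (¬b ∧ b ∨ b)
= ¬b ∧ b
= False

contradiction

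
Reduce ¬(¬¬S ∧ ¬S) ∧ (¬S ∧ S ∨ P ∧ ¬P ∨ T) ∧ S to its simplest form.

T ∧ S

¬(¬¬S ∧ ¬S) ∧ (¬S ∧ S ∨ P ∧ ¬P ∨ T) ∧ S
= (¬S ∨ S) ∧ (¬S ∧ S ∨ P ∧ ¬P ∨ T) ∧ S   — De Morgan
= (¬S ∨ S) ∧ (¬S ∧ S ∨ T) ∧ S   — complement / identity
= (¬S ∨ S) ∧ T ∧ S   — complement / identity
= T ∧ S   — complement / identity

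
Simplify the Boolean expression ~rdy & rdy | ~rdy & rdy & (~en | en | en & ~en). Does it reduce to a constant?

~rdy & rdy | ~rdy & rdy & (~en | en | en & ~en)
= ~rdy & rdy | ~rdy & rdy & (~en | en)   [complement / identity]
= ~rdy & rdy | ~rdy & rdy   [complement / identity]
= ~rdy & rdy   [complement / identity]
= 0   [complement]

0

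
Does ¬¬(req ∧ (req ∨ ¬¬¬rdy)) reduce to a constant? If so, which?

¬¬(req ∧ (req ∨ ¬¬¬rdy))
= ¬¬(req ∧ (req ∨ ¬rdy))   — double negation
= ¬¬req   — absorption
= req   — double negation
This depends on req, so it is not a constant.

no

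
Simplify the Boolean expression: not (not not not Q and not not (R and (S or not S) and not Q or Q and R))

not (not not not Q and not not (R and (S or not S) and not Q or Q and R))
= not (not Q and not not (R and (S or not S) and not Q or Q and R))
= not (not Q and not not (R and not Q or Q and R))
= not (not Q and not not R)
= Q or not R

Q or not R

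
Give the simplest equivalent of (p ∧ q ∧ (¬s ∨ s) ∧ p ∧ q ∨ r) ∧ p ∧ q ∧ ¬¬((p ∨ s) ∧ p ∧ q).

p ∧ q

(p ∧ q ∧ (¬s ∨ s) ∧ p ∧ q ∨ r) ∧ p ∧ q ∧ ¬¬((p ∨ s) ∧ p ∧ q)
= (p ∧ q ∧ (¬s ∨ s) ∧ p ∧ q ∨ r) ∧ p ∧ q ∧ (p ∨ s) ∧ p ∧ q
= (p ∧ q ∧ (¬s ∨ s) ∧ p ∧ q ∨ r) ∧ p ∧ q ∧ p ∧ q
= (p ∧ q ∧ p ∧ q ∨ r) ∧ p ∧ q ∧ p ∧ q
= p ∧ q ∧ p ∧ q
= p ∧ q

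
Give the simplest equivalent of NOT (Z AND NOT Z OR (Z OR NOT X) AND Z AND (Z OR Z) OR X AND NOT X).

NOT Z

NOT (Z AND NOT Z OR (Z OR NOT X) AND Z AND (Z OR Z) OR X AND NOT X)
= NOT (Z AND NOT Z OR (Z OR NOT X) AND Z AND (Z OR Z))   [complement / identity]
= NOT (Z AND NOT Z OR (Z OR NOT X) AND Z AND Z)   [idempotence]
= NOT (Z AND NOT Z OR Z AND Z)   [absorption]
= NOT Z   [distribution]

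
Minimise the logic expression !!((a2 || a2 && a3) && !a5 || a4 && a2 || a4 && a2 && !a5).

!!((a2 || a2 && a3) && !a5 || a4 && a2 || a4 && a2 && !a5)
= !!((a2 || a2 && a3) && !a5 || a4 && a2)   (absorption)
= !!(a2 && !a5 || a4 && a2)   (absorption)
= a2 && !a5 || a4 && a2   (double negation)
= (!a5 || a4) && a2   (distribution)

(!a5 || a4) && a2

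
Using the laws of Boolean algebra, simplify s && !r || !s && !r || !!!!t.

!r || t

s && !r || !s && !r || !!!!t
= (s || !s) && !r || !!!!t   [distribution]
= !r || !!!!t   [complement / identity]
= !r || !!t   [double negation]
= !r || t   [double negation]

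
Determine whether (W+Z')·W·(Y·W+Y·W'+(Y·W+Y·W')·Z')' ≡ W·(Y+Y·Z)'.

E1: (W+Z')·W·(Y·W+Y·W'+(Y·W+Y·W')·Z')'
    = (W+Z')·W·(Y·W+Y·W')'   — absorption
    = (W+Z')·W·Y'   — distribution
    = W·Y'   — absorption
E2: W·(Y+Y·Z)'
    = W·Y'   — absorption
Both reduce to W·Y', so they are equivalent.

Yes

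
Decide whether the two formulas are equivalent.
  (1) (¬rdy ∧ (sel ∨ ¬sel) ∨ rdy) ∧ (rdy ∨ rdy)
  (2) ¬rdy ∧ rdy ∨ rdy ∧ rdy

Yes

E1: (¬rdy ∧ (sel ∨ ¬sel) ∨ rdy) ∧ (rdy ∨ rdy)
    = (¬rdy ∨ rdy) ∧ (rdy ∨ rdy)   [complement / identity]
    = (¬rdy ∨ rdy) ∧ rdy   [idempotence]
    = rdy   [complement / identity]
E2: ¬rdy ∧ rdy ∨ rdy ∧ rdy
    = rdy   [distribution]
Both reduce to rdy, so they are equivalent.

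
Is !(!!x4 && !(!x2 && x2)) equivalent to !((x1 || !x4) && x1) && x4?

E1: !(!!x4 && !(!x2 && x2))
    = !x4 || !x2 && x2   — De Morgan
    = !x4   — complement / identity
E2: !((x1 || !x4) && x1) && x4
    = !x1 && x4   — absorption
These differ: at x1=0, x2=0, x4=0, E1 = 1 but E2 = 0.

No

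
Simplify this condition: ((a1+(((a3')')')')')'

a1+a3

((a1+(((a3')')')')')'
= ((a1+(a3')')')'   [double negation]
= a1+(a3')'   [double negation]
= a1+a3   [double negation]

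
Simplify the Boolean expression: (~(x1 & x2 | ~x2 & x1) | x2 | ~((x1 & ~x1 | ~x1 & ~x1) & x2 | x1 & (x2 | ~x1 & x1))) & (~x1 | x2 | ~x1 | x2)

(~(x1 & x2 | ~x2 & x1) | x2 | ~((x1 & ~x1 | ~x1 & ~x1) & x2 | x1 & (x2 | ~x1 & x1))) & (~x1 | x2 | ~x1 | x2)
= (~(x1 & x2 | ~x2 & x1) | x2 | ~((x1 & ~x1 | ~x1 & ~x1) & x2 | x1 & x2)) & (~x1 | x2 | ~x1 | x2)
= (~(x1 & x2 | ~x2 & x1) | x2 | ~(~x1 & x2 | x1 & x2)) & (~x1 | x2 | ~x1 | x2)
= (~(x1 & x2 | ~x2 & x1) | x2 | ~(~x1 & x2 | x1 & x2)) & (~x1 | x2)
= (~(x1 & x2 | ~x2 & x1) | x2 | ~x2) & (~x1 | x2)
= (~x1 | x2 | ~x2) & (~x1 | x2)
= ~x1 | x2

~x1 | x2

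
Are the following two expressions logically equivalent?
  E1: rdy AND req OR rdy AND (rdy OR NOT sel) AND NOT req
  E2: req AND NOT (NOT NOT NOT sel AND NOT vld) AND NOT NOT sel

E1: rdy AND req OR rdy AND (rdy OR NOT sel) AND NOT req
    = rdy AND req OR rdy AND NOT req   (absorption)
    = rdy   (distribution)
E2: req AND NOT (NOT NOT NOT sel AND NOT vld) AND NOT NOT sel
    = req AND (NOT NOT sel OR vld) AND NOT NOT sel   (De Morgan)
    = req AND NOT NOT sel   (absorption)
    = req AND sel   (double negation)
These differ: at rdy=0, req=1, sel=1, vld=1, E1 = 0 but E2 = 1.

No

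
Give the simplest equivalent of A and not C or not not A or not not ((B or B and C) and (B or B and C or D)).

A and not C or not not A or not not ((B or B and C) and (B or B and C or D))
= A and not C or not not A or not not (B or B and C)   — absorption
= A and not C or not not A or not not B   — absorption
= A and not C or A or not not B   — double negation
= A and not C or A or B   — double negation
= A or B   — absorption

A or B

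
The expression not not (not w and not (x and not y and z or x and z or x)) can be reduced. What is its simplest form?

not not (not w and not (x and not y and z or x and z or x))
= not not (not w and not ((x and not y or x) and z or x))   — distribution
= not not (not w and not (x and z or x))   — absorption
= not w and not (x and z or x)   — double negation
= not w and not x   — absorption

not w and not x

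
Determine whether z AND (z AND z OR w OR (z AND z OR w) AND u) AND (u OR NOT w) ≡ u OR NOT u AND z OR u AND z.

No

E1: z AND (z AND z OR w OR (z AND z OR w) AND u) AND (u OR NOT w)
    = z AND (z AND z OR w) AND (u OR NOT w)
    = z AND (z OR w) AND (u OR NOT w)
    = z AND (u OR NOT w)
E2: u OR NOT u AND z OR u AND z
    = u OR z
These differ: at u=1, w=0, z=0, E1 = 0 but E2 = 1.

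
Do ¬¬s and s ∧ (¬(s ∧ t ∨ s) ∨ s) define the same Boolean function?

E1: ¬¬s
    = s   (double negation)
E2: s ∧ (¬(s ∧ t ∨ s) ∨ s)
    = s ∧ (¬s ∨ s)   (absorption)
    = s   (complement / identity)
Both reduce to s, so they are equivalent.

Yes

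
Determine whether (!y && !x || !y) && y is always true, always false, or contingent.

always false

(!y && !x || !y) && y
= !y && y
= false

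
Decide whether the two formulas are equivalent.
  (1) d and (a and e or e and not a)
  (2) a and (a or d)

E1: d and (a and e or e and not a)
    = d and e   [distribution]
E2: a and (a or d)
    = a   [absorption]
These differ: at a=1, d=0, e=1, E1 = 0 but E2 = 1.

No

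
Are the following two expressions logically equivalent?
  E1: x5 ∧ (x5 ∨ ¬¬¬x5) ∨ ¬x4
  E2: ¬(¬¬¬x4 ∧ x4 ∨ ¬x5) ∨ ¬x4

Yes

E1: x5 ∧ (x5 ∨ ¬¬¬x5) ∨ ¬x4
    = x5 ∧ (x5 ∨ ¬x5) ∨ ¬x4   [double negation]
    = x5 ∨ ¬x4   [complement / identity]
E2: ¬(¬¬¬x4 ∧ x4 ∨ ¬x5) ∨ ¬x4
    = ¬(¬x4 ∧ x4 ∨ ¬x5) ∨ ¬x4   [double negation]
    = ¬¬x5 ∨ ¬x4   [complement / identity]
    = x5 ∨ ¬x4   [double negation]
Both reduce to x5 ∨ ¬x4, so they are equivalent.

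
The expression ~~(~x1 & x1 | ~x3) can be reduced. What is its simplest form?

~x3

~~(~x1 & x1 | ~x3)
= ~x1 & x1 | ~x3   — double negation
= ~x3   — complement / identity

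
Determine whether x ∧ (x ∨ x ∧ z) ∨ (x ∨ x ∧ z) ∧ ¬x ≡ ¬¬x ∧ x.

E1: x ∧ (x ∨ x ∧ z) ∨ (x ∨ x ∧ z) ∧ ¬x
    = x ∨ x ∧ z   (distribution)
    = x   (absorption)
E2: ¬¬x ∧ x
    = x ∧ x   (double negation)
    = x   (idempotence)
Both reduce to x, so they are equivalent.

Yes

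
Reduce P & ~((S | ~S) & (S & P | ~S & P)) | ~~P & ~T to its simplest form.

P & ~((S | ~S) & (S & P | ~S & P)) | ~~P & ~T
= P & ~(S & P | ~S & P) | ~~P & ~T   [complement / identity]
= P & ~P | ~~P & ~T   [distribution]
= ~~P & ~T   [complement / identity]
= P & ~T   [double negation]

P & ~T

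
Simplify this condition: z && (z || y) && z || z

z

z && (z || y) && z || z
= z && z || z
= z || z
= z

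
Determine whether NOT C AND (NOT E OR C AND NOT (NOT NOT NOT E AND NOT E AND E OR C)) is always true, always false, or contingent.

NOT C AND (NOT E OR C AND NOT (NOT NOT NOT E AND NOT E AND E OR C))
= NOT C AND (NOT E OR C AND NOT (NOT E AND NOT E AND E OR C))   [double negation]
= NOT C AND (NOT E OR C AND NOT (NOT E AND E OR C))   [idempotence]
= NOT C AND (NOT E OR C AND NOT C)   [complement / identity]
= NOT C AND NOT E   [complement / identity]
This depends on C, E, so it is not a constant.

contingent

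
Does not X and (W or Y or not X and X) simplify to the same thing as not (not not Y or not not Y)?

E1: not X and (W or Y or not X and X)
    = not X and (W or Y)   (complement / identity)
E2: not (not not Y or not not Y)
    = not not not Y   (idempotence)
    = not Y   (double negation)
These differ: at W=1, X=0, Y=1, E1 = 1 but E2 = 0.

No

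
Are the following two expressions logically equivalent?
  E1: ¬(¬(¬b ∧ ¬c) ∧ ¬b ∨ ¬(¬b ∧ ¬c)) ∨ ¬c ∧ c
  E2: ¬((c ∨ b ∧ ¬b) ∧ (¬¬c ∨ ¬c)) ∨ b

E1: ¬(¬(¬b ∧ ¬c) ∧ ¬b ∨ ¬(¬b ∧ ¬c)) ∨ ¬c ∧ c
    = ¬(¬(¬b ∧ ¬c) ∧ ¬b ∨ ¬(¬b ∧ ¬c))   [complement / identity]
    = ¬¬(¬b ∧ ¬c)   [absorption]
    = ¬b ∧ ¬c   [double negation]
E2: ¬((c ∨ b ∧ ¬b) ∧ (¬¬c ∨ ¬c)) ∨ b
    = ¬(c ∧ (¬¬c ∨ ¬c)) ∨ b   [complement / identity]
    = ¬(c ∧ (c ∨ ¬c)) ∨ b   [double negation]
    = ¬c ∨ b   [complement / identity]
These differ: at b=1, c=0, E1 = 0 but E2 = 1.

No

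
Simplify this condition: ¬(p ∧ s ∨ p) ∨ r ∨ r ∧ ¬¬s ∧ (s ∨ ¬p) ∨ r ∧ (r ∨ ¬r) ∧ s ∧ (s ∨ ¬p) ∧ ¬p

¬(p ∧ s ∨ p) ∨ r ∨ r ∧ ¬¬s ∧ (s ∨ ¬p) ∨ r ∧ (r ∨ ¬r) ∧ s ∧ (s ∨ ¬p) ∧ ¬p
= ¬(p ∧ s ∨ p) ∨ r ∨ r ∧ ¬¬s ∧ (s ∨ ¬p) ∨ r ∧ s ∧ (s ∨ ¬p) ∧ ¬p   — complement / identity
= ¬(p ∧ s ∨ p) ∨ r ∨ r ∧ s ∧ (s ∨ ¬p) ∨ r ∧ s ∧ (s ∨ ¬p) ∧ ¬p   — double negation
= ¬(p ∧ s ∨ p) ∨ r ∨ r ∧ s ∧ (s ∨ ¬p)   — absorption
= ¬p ∨ r ∨ r ∧ s ∧ (s ∨ ¬p)   — absorption
= ¬p ∨ r ∨ r ∧ s   — absorption
= ¬p ∨ r   — absorption

¬p ∨ r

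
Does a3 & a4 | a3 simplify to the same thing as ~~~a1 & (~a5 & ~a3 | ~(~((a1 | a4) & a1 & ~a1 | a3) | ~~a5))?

No

E1: a3 & a4 | a3
    = a3   — absorption
E2: ~~~a1 & (~a5 & ~a3 | ~(~((a1 | a4) & a1 & ~a1 | a3) | ~~a5))
    = ~~~a1 & (~a5 & ~a3 | ~(~(a1 & ~a1 | a3) | ~~a5))   — absorption
    = ~~~a1 & (~a5 & ~a3 | ~(~a3 | ~~a5))   — complement / identity
    = ~~~a1 & (~a5 & ~a3 | a3 & ~a5)   — De Morgan
    = ~a1 & (~a5 & ~a3 | a3 & ~a5)   — double negation
    = ~a1 & ~a5   — distribution
These differ: at a1=1, a3=1, a4=1, a5=0, E1 = 1 but E2 = 0.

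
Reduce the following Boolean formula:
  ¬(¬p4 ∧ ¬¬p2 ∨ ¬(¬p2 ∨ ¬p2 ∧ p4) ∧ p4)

¬(¬p4 ∧ ¬¬p2 ∨ ¬(¬p2 ∨ ¬p2 ∧ p4) ∧ p4)
= ¬(¬p4 ∧ ¬¬p2 ∨ ¬¬p2 ∧ p4)   [absorption]
= ¬¬¬p2   [distribution]
= ¬p2   [double negation]

¬p2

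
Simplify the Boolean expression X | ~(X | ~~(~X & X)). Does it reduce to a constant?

1

X | ~(X | ~~(~X & X))
= X | ~(X | ~X & X)
= X | ~X
= 1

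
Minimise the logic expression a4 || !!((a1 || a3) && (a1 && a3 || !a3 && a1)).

a4 || !!((a1 || a3) && (a1 && a3 || !a3 && a1))
= a4 || !!((a1 || a3) && a1)   — distribution
= a4 || (a1 || a3) && a1   — double negation
= a4 || a1   — absorption

a4 || a1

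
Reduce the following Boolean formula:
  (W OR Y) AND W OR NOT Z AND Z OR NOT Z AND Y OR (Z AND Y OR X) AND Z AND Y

(W OR Y) AND W OR NOT Z AND Z OR NOT Z AND Y OR (Z AND Y OR X) AND Z AND Y
= (W OR Y) AND W OR NOT Z AND Z OR NOT Z AND Y OR Z AND Y   — absorption
= W OR NOT Z AND Z OR NOT Z AND Y OR Z AND Y   — absorption
= W OR NOT Z AND Z OR Y   — distribution
= W OR Y   — complement / identity

W OR Y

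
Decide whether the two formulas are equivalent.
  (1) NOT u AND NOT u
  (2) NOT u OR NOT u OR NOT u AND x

E1: NOT u AND NOT u
    = NOT u   [idempotence]
E2: NOT u OR NOT u OR NOT u AND x
    = NOT u OR NOT u   [absorption]
    = NOT u   [idempotence]
Both reduce to NOT u, so they are equivalent.

Yes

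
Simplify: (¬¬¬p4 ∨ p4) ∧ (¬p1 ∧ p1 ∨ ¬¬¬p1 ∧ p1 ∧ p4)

(¬¬¬p4 ∨ p4) ∧ (¬p1 ∧ p1 ∨ ¬¬¬p1 ∧ p1 ∧ p4)
= (¬p4 ∨ p4) ∧ (¬p1 ∧ p1 ∨ ¬¬¬p1 ∧ p1 ∧ p4)
= (¬p4 ∨ p4) ∧ (¬p1 ∧ p1 ∨ ¬p1 ∧ p1 ∧ p4)
= (¬p4 ∨ p4) ∧ ¬p1 ∧ p1
= ¬p1 ∧ p1
= False

False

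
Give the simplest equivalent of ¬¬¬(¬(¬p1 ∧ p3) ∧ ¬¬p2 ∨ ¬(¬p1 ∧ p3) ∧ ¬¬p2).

¬¬¬(¬(¬p1 ∧ p3) ∧ ¬¬p2 ∨ ¬(¬p1 ∧ p3) ∧ ¬¬p2)
= ¬¬¬(¬(¬p1 ∧ p3) ∧ ¬¬p2)   — idempotence
= ¬(¬(¬p1 ∧ p3) ∧ ¬¬p2)   — double negation
= ¬p1 ∧ p3 ∨ ¬p2   — De Morgan

¬p1 ∧ p3 ∨ ¬p2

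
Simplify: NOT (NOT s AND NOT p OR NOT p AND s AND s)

NOT (NOT s AND NOT p OR NOT p AND s AND s)
= NOT (NOT s AND NOT p OR NOT p AND s)   (idempotence)
= NOT NOT p   (distribution)
= p   (double negation)

p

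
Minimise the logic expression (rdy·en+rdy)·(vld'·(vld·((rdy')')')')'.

(rdy·en+rdy)·(vld'·(vld·((rdy')')')')'
= rdy·(vld'·(vld·((rdy')')')')'
= rdy·(vld'·(vld·rdy')')'
= rdy·(vld+vld·rdy')
= rdy·vld

rdy·vld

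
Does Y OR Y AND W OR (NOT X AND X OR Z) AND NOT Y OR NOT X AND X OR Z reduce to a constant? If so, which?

Y OR Y AND W OR (NOT X AND X OR Z) AND NOT Y OR NOT X AND X OR Z
= Y OR Y AND W OR NOT X AND X OR Z   — absorption
= Y OR NOT X AND X OR Z   — absorption
= Y OR Z   — complement / identity
This depends on Y, Z, so it is not a constant.

no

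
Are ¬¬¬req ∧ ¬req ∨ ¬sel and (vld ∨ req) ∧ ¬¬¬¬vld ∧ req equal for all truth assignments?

E1: ¬¬¬req ∧ ¬req ∨ ¬sel
    = ¬req ∧ ¬req ∨ ¬sel
    = ¬req ∨ ¬sel
E2: (vld ∨ req) ∧ ¬¬¬¬vld ∧ req
    = (vld ∨ req) ∧ ¬¬vld ∧ req
    = (vld ∨ req) ∧ vld ∧ req
    = vld ∧ req
These differ: at req=0, sel=0, vld=0, E1 = 1 but E2 = 0.

No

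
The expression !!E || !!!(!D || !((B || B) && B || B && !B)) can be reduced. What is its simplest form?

!!E || !!!(!D || !((B || B) && B || B && !B))
= !!E || !!!(!D || !(B && B || B && !B))   (idempotence)
= E || !!!(!D || !(B && B || B && !B))   (double negation)
= E || !(!D || !(B && B || B && !B))   (double negation)
= E || D && (B && B || B && !B)   (De Morgan)
= E || D && B   (distribution)

E || D && B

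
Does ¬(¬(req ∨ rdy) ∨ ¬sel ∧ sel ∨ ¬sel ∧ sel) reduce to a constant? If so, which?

¬(¬(req ∨ rdy) ∨ ¬sel ∧ sel ∨ ¬sel ∧ sel)
= ¬(¬(req ∨ rdy) ∨ ¬sel ∧ sel)
= ¬¬(req ∨ rdy)
= req ∨ rdy
This depends on rdy, req, so it is not a constant.

no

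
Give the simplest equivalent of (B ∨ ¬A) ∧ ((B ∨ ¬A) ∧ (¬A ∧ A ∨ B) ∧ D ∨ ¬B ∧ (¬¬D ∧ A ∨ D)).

(B ∨ ¬A) ∧ ((B ∨ ¬A) ∧ (¬A ∧ A ∨ B) ∧ D ∨ ¬B ∧ (¬¬D ∧ A ∨ D))
= (B ∨ ¬A) ∧ ((B ∨ ¬A) ∧ B ∧ D ∨ ¬B ∧ (¬¬D ∧ A ∨ D))   (complement / identity)
= (B ∨ ¬A) ∧ (B ∧ D ∨ ¬B ∧ (¬¬D ∧ A ∨ D))   (absorption)
= (B ∨ ¬A) ∧ (B ∧ D ∨ ¬B ∧ (D ∧ A ∨ D))   (double negation)
= (B ∨ ¬A) ∧ (B ∧ D ∨ ¬B ∧ D)   (absorption)
= (B ∨ ¬A) ∧ D   (distribution)

(B ∨ ¬A) ∧ D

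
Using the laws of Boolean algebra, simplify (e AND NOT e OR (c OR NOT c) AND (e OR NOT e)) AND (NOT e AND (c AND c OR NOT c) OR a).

NOT e OR a

(e AND NOT e OR (c OR NOT c) AND (e OR NOT e)) AND (NOT e AND (c AND c OR NOT c) OR a)
= (e AND NOT e OR (c OR NOT c) AND (e OR NOT e)) AND (NOT e AND (c OR NOT c) OR a)   (idempotence)
= (c OR NOT c) AND (e OR NOT e) AND (NOT e AND (c OR NOT c) OR a)   (complement / identity)
= (c OR NOT c) AND (NOT e AND (c OR NOT c) OR a)   (complement / identity)
= NOT e AND (c OR NOT c) OR a   (complement / identity)
= NOT e OR a   (complement / identity)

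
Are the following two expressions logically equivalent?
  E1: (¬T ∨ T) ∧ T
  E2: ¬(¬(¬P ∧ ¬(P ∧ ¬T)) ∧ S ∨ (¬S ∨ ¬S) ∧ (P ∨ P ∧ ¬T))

E1: (¬T ∨ T) ∧ T
    = T   (complement / identity)
E2: ¬(¬(¬P ∧ ¬(P ∧ ¬T)) ∧ S ∨ (¬S ∨ ¬S) ∧ (P ∨ P ∧ ¬T))
    = ¬((P ∨ P ∧ ¬T) ∧ S ∨ (¬S ∨ ¬S) ∧ (P ∨ P ∧ ¬T))   (De Morgan)
    = ¬((P ∨ P ∧ ¬T) ∧ S ∨ ¬S ∧ (P ∨ P ∧ ¬T))   (idempotence)
    = ¬(P ∨ P ∧ ¬T)   (distribution)
    = ¬P   (absorption)
These differ: at P=0, S=0, T=0, E1 = 0 but E2 = 1.

No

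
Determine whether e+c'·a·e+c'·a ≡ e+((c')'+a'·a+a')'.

Yes

E1: e+c'·a·e+c'·a
    = e+c'·a
E2: e+((c')'+a'·a+a')'
    = e+((c')'+a')'
    = e+c'·a
Both reduce to e+c'·a, so they are equivalent.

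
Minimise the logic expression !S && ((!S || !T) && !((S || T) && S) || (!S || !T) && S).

!S

!S && ((!S || !T) && !((S || T) && S) || (!S || !T) && S)
= !S && ((!S || !T) && !S || (!S || !T) && S)
= !S && (!S || !T)
= !S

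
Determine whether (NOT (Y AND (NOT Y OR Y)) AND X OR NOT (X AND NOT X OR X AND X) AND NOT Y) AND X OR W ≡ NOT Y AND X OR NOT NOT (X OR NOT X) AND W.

Yes

E1: (NOT (Y AND (NOT Y OR Y)) AND X OR NOT (X AND NOT X OR X AND X) AND NOT Y) AND X OR W
    = (NOT Y AND X OR NOT (X AND NOT X OR X AND X) AND NOT Y) AND X OR W   — complement / identity
    = (NOT Y AND X OR NOT X AND NOT Y) AND X OR W   — distribution
    = NOT Y AND X OR W   — distribution
E2: NOT Y AND X OR NOT NOT (X OR NOT X) AND W
    = NOT Y AND X OR (X OR NOT X) AND W   — double negation
    = NOT Y AND X OR W   — complement / identity
Both reduce to NOT Y AND X OR W, so they are equivalent.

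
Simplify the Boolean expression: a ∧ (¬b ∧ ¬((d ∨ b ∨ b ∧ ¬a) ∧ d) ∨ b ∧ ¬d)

a ∧ (¬b ∧ ¬((d ∨ b ∨ b ∧ ¬a) ∧ d) ∨ b ∧ ¬d)
= a ∧ (¬b ∧ ¬((d ∨ b) ∧ d) ∨ b ∧ ¬d)
= a ∧ (¬b ∧ ¬d ∨ b ∧ ¬d)
= a ∧ ¬d

a ∧ ¬d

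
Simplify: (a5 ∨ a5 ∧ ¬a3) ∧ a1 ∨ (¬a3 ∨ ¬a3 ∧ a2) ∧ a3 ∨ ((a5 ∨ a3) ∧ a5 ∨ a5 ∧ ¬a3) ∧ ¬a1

a5

(a5 ∨ a5 ∧ ¬a3) ∧ a1 ∨ (¬a3 ∨ ¬a3 ∧ a2) ∧ a3 ∨ ((a5 ∨ a3) ∧ a5 ∨ a5 ∧ ¬a3) ∧ ¬a1
= (a5 ∨ a5 ∧ ¬a3) ∧ a1 ∨ (¬a3 ∨ ¬a3 ∧ a2) ∧ a3 ∨ (a5 ∨ a5 ∧ ¬a3) ∧ ¬a1
= (a5 ∨ a5 ∧ ¬a3) ∧ a1 ∨ ¬a3 ∧ a3 ∨ (a5 ∨ a5 ∧ ¬a3) ∧ ¬a1
= (a5 ∨ a5 ∧ ¬a3) ∧ a1 ∨ (a5 ∨ a5 ∧ ¬a3) ∧ ¬a1
= a5 ∨ a5 ∧ ¬a3
= a5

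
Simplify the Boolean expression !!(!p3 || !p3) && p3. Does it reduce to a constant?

false

!!(!p3 || !p3) && p3
= (!p3 || !p3) && p3   [double negation]
= !p3 && p3   [idempotence]
= false   [complement]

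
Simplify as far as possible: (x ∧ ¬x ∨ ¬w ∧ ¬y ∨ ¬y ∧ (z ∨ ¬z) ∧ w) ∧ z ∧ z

(x ∧ ¬x ∨ ¬w ∧ ¬y ∨ ¬y ∧ (z ∨ ¬z) ∧ w) ∧ z ∧ z
= (x ∧ ¬x ∨ ¬w ∧ ¬y ∨ ¬y ∧ w) ∧ z ∧ z   — complement / identity
= (¬w ∧ ¬y ∨ ¬y ∧ w) ∧ z ∧ z   — complement / identity
= ¬y ∧ z ∧ z   — distribution
= ¬y ∧ z   — idempotence

¬y ∧ z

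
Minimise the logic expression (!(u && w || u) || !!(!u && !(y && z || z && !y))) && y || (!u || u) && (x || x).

(!(u && w || u) || !!(!u && !(y && z || z && !y))) && y || (!u || u) && (x || x)
= (!u || !!(!u && !(y && z || z && !y))) && y || (!u || u) && (x || x)   — absorption
= (!u || !!(!u && !z)) && y || (!u || u) && (x || x)   — distribution
= (!u || !!(!u && !z)) && y || x || x   — complement / identity
= (!u || !u && !z) && y || x || x   — double negation
= !u && y || x || x   — absorption
= !u && y || x   — idempotence

!u && y || x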